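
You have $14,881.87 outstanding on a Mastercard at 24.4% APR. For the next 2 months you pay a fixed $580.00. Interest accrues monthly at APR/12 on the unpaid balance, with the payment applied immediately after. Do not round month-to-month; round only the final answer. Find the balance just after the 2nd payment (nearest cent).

$14,321.43

Monthly rate r = 24.4%/12 = 2.03333% = 0.0203333.
Each month: B ← B·(1+r) − $580.00.
Month 1: interest $302.60; balance after payment $14,604.47.
Month 2: interest $296.96; balance after payment $14,321.43.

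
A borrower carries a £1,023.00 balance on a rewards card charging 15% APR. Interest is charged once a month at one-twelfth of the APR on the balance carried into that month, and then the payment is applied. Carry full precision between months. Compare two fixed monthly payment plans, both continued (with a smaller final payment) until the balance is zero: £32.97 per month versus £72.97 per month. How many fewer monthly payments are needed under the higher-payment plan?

Monthly rate r = 15%/12 = 1.25% = 0.0125.
At £32.97/mo: n = ⌈−ln(1 − rB₀/P)/ln(1+r)⌉ = 40 payments (last £16.78); total interest = total paid − £1,023.00 = £279.61.
At £72.97/mo: 16 payments (last £37.29); total interest £108.84.
Payments saved = 40 − 16 = 24.

24 fewer payments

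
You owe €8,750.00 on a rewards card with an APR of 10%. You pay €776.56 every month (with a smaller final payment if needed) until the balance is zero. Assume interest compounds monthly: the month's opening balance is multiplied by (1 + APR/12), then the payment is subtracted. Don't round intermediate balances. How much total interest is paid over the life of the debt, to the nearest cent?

Monthly rate r = 10%/12 = 0.833333% = 0.00833333.
Payoff takes n = ⌈−ln(1 − rB₀/P)/ln(1+r)⌉ = ⌈11.882⌉ = 12 payments; the last is €684.88.
Total paid = 11·€776.56 + €684.88 = €9,227.04.
Total interest = total paid − principal = €9,227.04 − €8,750.00 = €477.04.

€477.04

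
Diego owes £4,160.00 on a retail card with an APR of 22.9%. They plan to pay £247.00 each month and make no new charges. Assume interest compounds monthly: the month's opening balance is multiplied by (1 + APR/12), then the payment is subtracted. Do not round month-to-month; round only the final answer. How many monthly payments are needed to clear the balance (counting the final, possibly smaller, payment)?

21 payments

Monthly rate r = 22.9%/12 = 1.90833% = 0.0190833.
Recurrence: B ← B·(1+r) − £247.00.
Month 1: interest £79.39; balance after payment £3,992.39.
Month 2: interest £76.19; balance after payment £3,821.57.
Closed form: n = −ln(1 − rB₀/P)/ln(1+r) = −ln(0.6786)/ln(1.01908) ≈ 20.511, so the balance reaches zero during payment 21.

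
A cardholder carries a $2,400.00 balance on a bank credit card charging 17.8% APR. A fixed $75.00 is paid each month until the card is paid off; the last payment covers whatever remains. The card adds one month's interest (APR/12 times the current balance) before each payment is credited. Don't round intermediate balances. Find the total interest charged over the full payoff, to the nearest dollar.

$879

Monthly rate r = 17.8%/12 = 1.48333% = 0.0148333.
Payoff takes n = ⌈−ln(1 − rB₀/P)/ln(1+r)⌉ = ⌈43.718⌉ = 44 payments; the last is $53.97.
Total paid = 43·$75.00 + $53.97 = $3,278.97.
Total interest = total paid − principal = $3,278.97 − $2,400.00 = $878.97.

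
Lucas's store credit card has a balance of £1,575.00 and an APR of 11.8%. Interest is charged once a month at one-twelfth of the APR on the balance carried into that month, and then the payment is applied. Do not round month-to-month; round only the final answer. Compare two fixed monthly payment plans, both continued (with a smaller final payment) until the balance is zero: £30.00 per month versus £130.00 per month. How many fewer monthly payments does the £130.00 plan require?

Monthly rate r = 11.8%/12 = 0.983333% = 0.00983333.
At £30.00/mo: n = ⌈−ln(1 − rB₀/P)/ln(1+r)⌉ = 75 payments (last £6.39); total interest = total paid − £1,575.00 = £651.39.
At £130.00/mo: 13 payments (last £125.26); total interest £110.26.
Payments saved = 75 − 13 = 62.

62 fewer payments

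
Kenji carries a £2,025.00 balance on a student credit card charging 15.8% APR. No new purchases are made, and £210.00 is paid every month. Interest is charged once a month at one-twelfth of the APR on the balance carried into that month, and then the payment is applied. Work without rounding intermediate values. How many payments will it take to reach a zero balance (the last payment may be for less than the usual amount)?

Monthly rate r = 15.8%/12 = 1.31667% = 0.0131667.
Recurrence: B ← B·(1+r) − £210.00.
Month 1: interest £26.66; balance after payment £1,841.66.
Month 2: interest £24.25; balance after payment £1,655.91.
Closed form: n = −ln(1 − rB₀/P)/ln(1+r) = −ln(0.87304)/ln(1.01317) ≈ 10.380, so the balance reaches zero during payment 11.

11 months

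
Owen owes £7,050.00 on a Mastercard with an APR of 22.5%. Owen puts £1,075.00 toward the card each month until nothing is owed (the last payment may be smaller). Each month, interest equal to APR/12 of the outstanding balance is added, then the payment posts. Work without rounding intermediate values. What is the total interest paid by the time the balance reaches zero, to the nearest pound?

£544

Monthly rate r = 22.5%/12 = 1.875% = 0.01875.
Payoff takes n = ⌈−ln(1 − rB₀/P)/ln(1+r)⌉ = ⌈7.063⌉ = 8 payments; the last is £68.52.
Total paid = 7·£1,075.00 + £68.52 = £7,593.52.
Total interest = total paid − principal = £7,593.52 − £7,050.00 = £543.52.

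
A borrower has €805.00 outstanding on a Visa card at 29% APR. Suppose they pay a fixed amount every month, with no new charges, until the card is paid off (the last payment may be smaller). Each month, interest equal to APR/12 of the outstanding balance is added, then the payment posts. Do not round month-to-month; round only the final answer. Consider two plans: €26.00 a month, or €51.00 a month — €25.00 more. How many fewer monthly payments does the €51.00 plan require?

Monthly rate r = 29%/12 = 2.41667% = 0.0241667.
At €26.00/mo: n = ⌈−ln(1 − rB₀/P)/ln(1+r)⌉ = 58 payments (last €19.82); total interest = total paid − €805.00 = €696.82.
At €51.00/mo: 21 payments (last €6.04); total interest €221.04.
Payments saved = 58 − 21 = 37.

37 fewer payments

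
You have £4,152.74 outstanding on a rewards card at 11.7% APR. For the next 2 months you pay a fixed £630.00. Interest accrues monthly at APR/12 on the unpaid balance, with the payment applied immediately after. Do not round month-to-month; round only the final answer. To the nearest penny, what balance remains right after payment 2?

£2,967.97

Monthly rate r = 11.7%/12 = 0.975% = 0.00975.
Each month: B ← B·(1+r) − £630.00.
Month 1: interest £40.49; balance after payment £3,563.23.
Month 2: interest £34.74; balance after payment £2,967.97.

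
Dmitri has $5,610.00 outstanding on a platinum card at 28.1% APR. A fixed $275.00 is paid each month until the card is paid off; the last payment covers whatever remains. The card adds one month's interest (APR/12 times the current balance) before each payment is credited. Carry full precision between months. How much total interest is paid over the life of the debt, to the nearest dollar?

$2,107

Monthly rate r = 28.1%/12 = 2.34167% = 0.0234167.
Payoff takes n = ⌈−ln(1 − rB₀/P)/ln(1+r)⌉ = ⌈28.061⌉ = 29 payments; the last is $16.88.
Total paid = 28·$275.00 + $16.88 = $7,716.88.
Total interest = total paid − principal = $7,716.88 − $5,610.00 = $2,106.88.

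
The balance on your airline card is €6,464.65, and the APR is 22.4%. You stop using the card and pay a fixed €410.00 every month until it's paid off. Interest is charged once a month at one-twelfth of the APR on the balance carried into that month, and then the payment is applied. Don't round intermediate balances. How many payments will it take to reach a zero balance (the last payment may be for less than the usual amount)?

Monthly rate r = 22.4%/12 = 1.86667% = 0.0186667.
Recurrence: B ← B·(1+r) − €410.00.
Month 1: interest €120.67; balance after payment €6,175.32.
Month 2: interest €115.27; balance after payment €5,880.60.
Closed form: n = −ln(1 − rB₀/P)/ln(1+r) = −ln(0.70567)/ln(1.01867) ≈ 18.849, so the balance reaches zero during payment 19.

19 months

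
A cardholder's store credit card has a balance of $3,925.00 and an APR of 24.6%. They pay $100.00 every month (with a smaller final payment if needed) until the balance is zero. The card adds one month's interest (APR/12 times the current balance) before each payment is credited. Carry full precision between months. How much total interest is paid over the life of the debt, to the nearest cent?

$4,121.66

Monthly rate r = 24.6%/12 = 2.05% = 0.0205.
Payoff takes n = ⌈−ln(1 − rB₀/P)/ln(1+r)⌉ = ⌈80.464⌉ = 81 payments; the last is $46.66.
Total paid = 80·$100.00 + $46.66 = $8,046.66.
Total interest = total paid − principal = $8,046.66 − $3,925.00 = $4,121.66.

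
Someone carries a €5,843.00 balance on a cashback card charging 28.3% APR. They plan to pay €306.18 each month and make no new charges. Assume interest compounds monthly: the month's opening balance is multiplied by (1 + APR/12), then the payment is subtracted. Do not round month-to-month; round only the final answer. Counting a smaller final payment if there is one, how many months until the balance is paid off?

Monthly rate r = 28.3%/12 = 2.35833% = 0.0235833.
Recurrence: B ← B·(1+r) − €306.18.
Month 1: interest €137.80; balance after payment €5,674.62.
Month 2: interest €133.83; balance after payment €5,502.26.
Closed form: n = −ln(1 − rB₀/P)/ln(1+r) = −ln(0.54995)/ln(1.02358) ≈ 25.652, so the balance reaches zero during payment 26.

26 payments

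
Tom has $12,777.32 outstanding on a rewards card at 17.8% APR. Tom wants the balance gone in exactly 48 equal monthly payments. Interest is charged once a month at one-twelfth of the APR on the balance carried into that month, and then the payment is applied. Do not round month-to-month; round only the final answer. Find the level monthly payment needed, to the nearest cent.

Monthly rate r = 17.8%/12 = 1.48333% = 0.0148333.
Level-payment amortization: P = B₀·r / (1 − (1+r)^(−n)) = 12777.32·0.0148333 / (1 − 1.01483^(−48)).
Denominator 1 − (1+r)^(−48) = 0.506765707.
P = 189.53 / 0.506765707 ≈ 374.00.

$374.00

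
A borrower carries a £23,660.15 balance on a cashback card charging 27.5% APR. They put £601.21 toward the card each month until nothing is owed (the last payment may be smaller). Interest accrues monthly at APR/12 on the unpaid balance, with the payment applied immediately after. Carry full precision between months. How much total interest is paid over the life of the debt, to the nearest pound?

Monthly rate r = 27.5%/12 = 2.29167% = 0.0229167.
Payoff takes n = ⌈−ln(1 − rB₀/P)/ln(1+r)⌉ = ⌈102.455⌉ = 103 payments; the last is £275.48.
Total paid = 102·£601.21 + £275.48 = £61,598.90.
Total interest = total paid − principal = £61,598.90 − £23,660.15 = £37,938.75.

£37,939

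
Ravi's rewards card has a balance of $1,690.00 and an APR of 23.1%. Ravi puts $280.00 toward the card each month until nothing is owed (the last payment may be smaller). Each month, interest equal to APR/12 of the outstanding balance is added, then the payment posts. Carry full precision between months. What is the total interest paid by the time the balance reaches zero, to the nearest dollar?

Monthly rate r = 23.1%/12 = 1.925% = 0.01925.
Payoff takes n = ⌈−ln(1 − rB₀/P)/ln(1+r)⌉ = ⌈6.478⌉ = 7 payments; the last is $134.42.
Total paid = 6·$280.00 + $134.42 = $1,814.42.
Total interest = total paid − principal = $1,814.42 − $1,690.00 = $124.42.

$124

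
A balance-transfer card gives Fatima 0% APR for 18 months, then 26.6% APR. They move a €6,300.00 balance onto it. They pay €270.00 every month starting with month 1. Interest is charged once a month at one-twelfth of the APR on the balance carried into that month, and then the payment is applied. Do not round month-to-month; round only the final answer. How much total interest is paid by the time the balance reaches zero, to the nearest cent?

€109.98

Promo months 1–18 at r₀ = 0%/12 = 0; months 19+ at r₁ = 26.6%/12 = 0.0221667.
After month 18 (no interest yet): B = €6,300.00 − 18·€270.00 = €1,440.00.
Then at r₁ with €270.00/mo: n₂ = −ln(1 − r₁·B/P)/ln(1+r₁) ≈ 5.74 → 6 more payments.
Total paid = 23·€270.00 + €199.98 = €6,409.98; interest = €6,409.98 − €6,300.00 = €109.98.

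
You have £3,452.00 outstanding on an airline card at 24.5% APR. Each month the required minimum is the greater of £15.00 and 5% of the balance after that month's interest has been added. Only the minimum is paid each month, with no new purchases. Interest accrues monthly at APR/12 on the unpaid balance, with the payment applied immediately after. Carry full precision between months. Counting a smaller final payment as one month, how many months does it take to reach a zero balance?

Monthly rate r = 24.5%/12 = 2.04167% = 0.0204167.
While 5% of the post-interest balance exceeds £15.00, each month B ← (B·(1+r))·(1 − 0.05), i.e. B shrinks by the factor (1+r)·0.95 = 0.9694.
This holds for months 1–80. Entering month 81 the balance is £287.19; 5% of the post-interest balance is now below £15.00, so the flat £15.00 minimum applies from here.
From month 81 a fixed £15.00 at rate r clears £287.19 in 25 more payments. Total: 80 + 25 = 105 months.

105 months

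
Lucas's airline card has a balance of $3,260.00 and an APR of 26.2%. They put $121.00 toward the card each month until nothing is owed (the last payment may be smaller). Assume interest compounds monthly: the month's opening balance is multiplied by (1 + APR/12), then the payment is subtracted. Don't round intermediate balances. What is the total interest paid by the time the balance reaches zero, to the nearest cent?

Monthly rate r = 26.2%/12 = 2.18333% = 0.0218333.
Payoff takes n = ⌈−ln(1 − rB₀/P)/ln(1+r)⌉ = ⌈41.082⌉ = 42 payments; the last is $10.03.
Total paid = 41·$121.00 + $10.03 = $4,971.03.
Total interest = total paid − principal = $4,971.03 − $3,260.00 = $1,711.03.

$1,711.03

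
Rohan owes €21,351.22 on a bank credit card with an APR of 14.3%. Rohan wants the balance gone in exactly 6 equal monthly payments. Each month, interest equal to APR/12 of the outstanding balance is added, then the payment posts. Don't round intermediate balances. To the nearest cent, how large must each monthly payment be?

Monthly rate r = 14.3%/12 = 1.19167% = 0.0119167.
Level-payment amortization: P = B₀·r / (1 − (1+r)^(−n)) = 21351.22·0.0119167 / (1 − 1.01192^(−6)).
Denominator 1 − (1+r)^(−6) = 0.0686101385.
P = 254.435 / 0.0686101385 ≈ 3708.42.

€3,708.42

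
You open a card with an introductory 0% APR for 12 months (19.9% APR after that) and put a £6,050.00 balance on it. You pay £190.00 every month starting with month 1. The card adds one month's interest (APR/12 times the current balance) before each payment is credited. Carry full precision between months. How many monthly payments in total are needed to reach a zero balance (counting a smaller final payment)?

37 months

Promo months 1–12 at r₀ = 0%/12 = 0; months 13+ at r₁ = 19.9%/12 = 0.0165833.
After month 12 (no interest yet): B = £6,050.00 − 12·£190.00 = £3,770.00.
Then at r₁ with £190.00/mo: n₂ = −ln(1 − r₁·B/P)/ln(1+r₁) ≈ 24.26 → 25 more payments.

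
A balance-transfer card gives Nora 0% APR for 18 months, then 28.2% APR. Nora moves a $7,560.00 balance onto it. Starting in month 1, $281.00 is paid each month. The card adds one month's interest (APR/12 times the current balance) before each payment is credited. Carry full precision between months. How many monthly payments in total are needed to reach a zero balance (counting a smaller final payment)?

29 payments

Promo months 1–18 at r₀ = 0%/12 = 0; months 19+ at r₁ = 28.2%/12 = 0.0235.
After month 18 (no interest yet): B = $7,560.00 − 18·$281.00 = $2,502.00.
Then at r₁ with $281.00/mo: n₂ = −ln(1 − r₁·B/P)/ln(1+r₁) ≈ 10.11 → 11 more payments.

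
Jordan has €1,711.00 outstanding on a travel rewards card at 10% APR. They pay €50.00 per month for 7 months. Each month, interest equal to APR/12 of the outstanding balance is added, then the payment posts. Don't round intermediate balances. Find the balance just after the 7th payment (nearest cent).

€1,454.47

Monthly rate r = 10%/12 = 0.833333% = 0.00833333.
Each month: B ← B·(1+r) − €50.00.
Month 1: interest €14.26; balance after payment €1,675.26.
Month 2: interest €13.96; balance after payment €1,639.22.
Month 3: interest €13.66; balance after payment €1,602.88.
Month 4: interest €13.36; balance after payment €1,566.24.
Month 5: interest €13.05; balance after payment €1,529.29.
Month 6: interest €12.74; balance after payment €1,492.03.
Month 7: interest €12.43; balance after payment €1,454.47.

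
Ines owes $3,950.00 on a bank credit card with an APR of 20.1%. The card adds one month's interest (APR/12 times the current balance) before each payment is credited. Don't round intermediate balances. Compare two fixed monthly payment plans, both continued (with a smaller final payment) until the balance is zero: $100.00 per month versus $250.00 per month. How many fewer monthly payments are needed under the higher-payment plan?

47 fewer payments

Monthly rate r = 20.1%/12 = 1.675% = 0.01675.
At $100.00/mo: n = ⌈−ln(1 − rB₀/P)/ln(1+r)⌉ = 66 payments (last $23.44); total interest = total paid − $3,950.00 = $2,573.44.
At $250.00/mo: 19 payments (last $127.03); total interest $677.03.
Payments saved = 66 − 19 = 47.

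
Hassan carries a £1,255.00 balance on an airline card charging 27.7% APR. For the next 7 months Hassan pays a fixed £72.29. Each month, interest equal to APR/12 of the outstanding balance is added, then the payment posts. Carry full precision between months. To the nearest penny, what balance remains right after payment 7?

Monthly rate r = 27.7%/12 = 2.30833% = 0.0230833.
Each month: B ← B·(1+r) − £72.29.
Month 1: interest £28.97; balance after payment £1,211.68.
Month 2: interest £27.97; balance after payment £1,167.36.
Month 3: interest £26.95; balance after payment £1,122.02.
Month 4: interest £25.90; balance after payment £1,075.63.
Month 5: interest £24.83; balance after payment £1,028.16.
Month 6: interest £23.73; balance after payment £979.61.
Month 7: interest £22.61; balance after payment £929.93.

£929.93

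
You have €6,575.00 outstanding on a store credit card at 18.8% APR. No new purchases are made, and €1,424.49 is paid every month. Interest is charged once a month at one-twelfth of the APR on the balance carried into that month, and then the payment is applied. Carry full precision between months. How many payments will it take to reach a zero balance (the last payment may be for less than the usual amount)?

Monthly rate r = 18.8%/12 = 1.56667% = 0.0156667.
Recurrence: B ← B·(1+r) − €1,424.49.
Month 1: interest €103.01; balance after payment €5,253.52.
Month 2: interest €82.31; balance after payment €3,911.33.
Month 3: interest €61.28; balance after payment €2,548.12.
Month 4: interest €39.92; balance after payment €1,163.55.
Month 5: interest €18.23; balance after payment €0.00.

5 payments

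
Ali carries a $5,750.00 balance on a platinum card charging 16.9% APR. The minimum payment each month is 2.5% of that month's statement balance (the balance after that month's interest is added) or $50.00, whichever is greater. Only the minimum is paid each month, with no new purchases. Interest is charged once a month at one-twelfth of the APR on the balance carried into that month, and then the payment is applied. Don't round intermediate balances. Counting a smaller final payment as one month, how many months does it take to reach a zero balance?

Monthly rate r = 16.9%/12 = 1.40833% = 0.0140833.
While 2.5% of the post-interest balance exceeds $50.00, each month B ← (B·(1+r))·(1 − 0.025), i.e. B shrinks by the factor (1+r)·0.975 = 0.98873.
This holds for months 1–95. Entering month 96 the balance is $1,959.31; 2.5% of the post-interest balance is now below $50.00, so the flat $50.00 minimum applies from here.
From month 96 a fixed $50.00 at rate r clears $1,959.31 in 58 more payments. Total: 95 + 58 = 153 months.

153 months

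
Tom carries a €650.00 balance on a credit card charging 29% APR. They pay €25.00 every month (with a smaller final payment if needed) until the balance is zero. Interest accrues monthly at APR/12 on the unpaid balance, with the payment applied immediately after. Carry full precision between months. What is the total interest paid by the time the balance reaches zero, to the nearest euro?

€386

Monthly rate r = 29%/12 = 2.41667% = 0.0241667.
Payoff takes n = ⌈−ln(1 − rB₀/P)/ln(1+r)⌉ = ⌈41.448⌉ = 42 payments; the last is €11.28.
Total paid = 41·€25.00 + €11.28 = €1,036.28.
Total interest = total paid − principal = €1,036.28 − €650.00 = €386.28.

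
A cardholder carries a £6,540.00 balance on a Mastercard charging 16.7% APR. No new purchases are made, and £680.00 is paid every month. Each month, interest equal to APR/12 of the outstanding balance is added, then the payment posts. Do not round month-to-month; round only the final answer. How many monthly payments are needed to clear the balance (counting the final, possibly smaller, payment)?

Monthly rate r = 16.7%/12 = 1.39167% = 0.0139167.
Recurrence: B ← B·(1+r) − £680.00.
Month 1: interest £91.02; balance after payment £5,951.02.
Month 2: interest £82.82; balance after payment £5,353.83.
Closed form: n = −ln(1 − rB₀/P)/ln(1+r) = −ln(0.86615)/ln(1.01392) ≈ 10.397, so the balance reaches zero during payment 11.

11 months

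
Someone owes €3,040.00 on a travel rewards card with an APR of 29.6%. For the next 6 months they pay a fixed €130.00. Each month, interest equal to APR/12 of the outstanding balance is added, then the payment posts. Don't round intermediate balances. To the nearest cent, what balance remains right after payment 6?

€2,688.88

Monthly rate r = 29.6%/12 = 2.46667% = 0.0246667.
Each month: B ← B·(1+r) − €130.00.
Month 1: interest €74.99; balance after payment €2,984.99.
Month 2: interest €73.63; balance after payment €2,928.62.
Month 3: interest €72.24; balance after payment €2,870.86.
Month 4: interest €70.81; balance after payment €2,811.67.
Month 5: interest €69.35; balance after payment €2,751.02.
Month 6: interest €67.86; balance after payment €2,688.88.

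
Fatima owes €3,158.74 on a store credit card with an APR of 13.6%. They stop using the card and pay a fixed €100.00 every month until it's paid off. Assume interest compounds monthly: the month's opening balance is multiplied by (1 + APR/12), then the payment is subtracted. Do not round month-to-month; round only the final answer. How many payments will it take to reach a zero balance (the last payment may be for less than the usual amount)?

40 months

Monthly rate r = 13.6%/12 = 1.13333% = 0.0113333.
Recurrence: B ← B·(1+r) − €100.00.
Month 1: interest €35.80; balance after payment €3,094.54.
Month 2: interest €35.07; balance after payment €3,029.61.
Closed form: n = −ln(1 − rB₀/P)/ln(1+r) = −ln(0.64201)/ln(1.01133) ≈ 39.323, so the balance reaches zero during payment 40.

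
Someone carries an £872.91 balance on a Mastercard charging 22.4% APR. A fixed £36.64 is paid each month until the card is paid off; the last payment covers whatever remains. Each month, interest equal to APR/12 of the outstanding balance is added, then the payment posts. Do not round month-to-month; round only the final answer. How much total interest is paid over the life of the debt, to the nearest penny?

£292.58

Monthly rate r = 22.4%/12 = 1.86667% = 0.0186667.
Payoff takes n = ⌈−ln(1 − rB₀/P)/ln(1+r)⌉ = ⌈31.808⌉ = 32 payments; the last is £29.65.
Total paid = 31·£36.64 + £29.65 = £1,165.49.
Total interest = total paid − principal = £1,165.49 − £872.91 = £292.58.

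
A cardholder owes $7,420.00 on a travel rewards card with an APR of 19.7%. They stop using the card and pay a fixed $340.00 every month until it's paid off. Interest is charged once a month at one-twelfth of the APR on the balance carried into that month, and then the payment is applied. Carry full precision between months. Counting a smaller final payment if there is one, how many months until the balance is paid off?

28 payments

Monthly rate r = 19.7%/12 = 1.64167% = 0.0164167.
Recurrence: B ← B·(1+r) − $340.00.
Month 1: interest $121.81; balance after payment $7,201.81.
Month 2: interest $118.23; balance after payment $6,980.04.
Closed form: n = −ln(1 − rB₀/P)/ln(1+r) = −ln(0.64173)/ln(1.01642) ≈ 27.242, so the balance reaches zero during payment 28.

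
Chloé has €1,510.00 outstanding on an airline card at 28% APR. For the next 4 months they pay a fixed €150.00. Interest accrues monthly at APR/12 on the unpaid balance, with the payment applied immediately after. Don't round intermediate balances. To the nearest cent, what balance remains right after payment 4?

Monthly rate r = 28%/12 = 2.33333% = 0.0233333.
Each month: B ← B·(1+r) − €150.00.
Month 1: interest €35.23; balance after payment €1,395.23.
Month 2: interest €32.56; balance after payment €1,277.79.
Month 3: interest €29.82; balance after payment €1,157.60.
Month 4: interest €27.01; balance after payment €1,034.61.

€1,034.61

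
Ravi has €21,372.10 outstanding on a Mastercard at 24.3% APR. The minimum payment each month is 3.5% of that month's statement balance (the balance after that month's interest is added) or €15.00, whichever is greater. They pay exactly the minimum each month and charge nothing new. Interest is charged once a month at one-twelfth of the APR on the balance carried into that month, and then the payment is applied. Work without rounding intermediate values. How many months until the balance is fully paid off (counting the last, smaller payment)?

294 months

Monthly rate r = 24.3%/12 = 2.025% = 0.02025.
While 3.5% of the post-interest balance exceeds €15.00, each month B ← (B·(1+r))·(1 − 0.035), i.e. B shrinks by the factor (1+r)·0.965 = 0.98454.
This holds for months 1–253. Entering month 254 the balance is €414.98; 3.5% of the post-interest balance is now below €15.00, so the flat €15.00 minimum applies from here.
From month 254 a fixed €15.00 at rate r clears €414.98 in 41 more payments. Total: 253 + 41 = 294 months.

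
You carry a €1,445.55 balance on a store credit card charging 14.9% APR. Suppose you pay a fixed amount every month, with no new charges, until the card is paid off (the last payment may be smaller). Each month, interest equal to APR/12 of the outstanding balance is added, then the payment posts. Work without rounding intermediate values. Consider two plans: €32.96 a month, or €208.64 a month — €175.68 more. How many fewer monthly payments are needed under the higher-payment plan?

56 fewer payments

Monthly rate r = 14.9%/12 = 1.24167% = 0.0124167.
At €32.96/mo: n = ⌈−ln(1 − rB₀/P)/ln(1+r)⌉ = 64 payments (last €24.27); total interest = total paid − €1,445.55 = €655.20.
At €208.64/mo: 8 payments (last €60.69); total interest €75.62.
Payments saved = 64 − 8 = 56.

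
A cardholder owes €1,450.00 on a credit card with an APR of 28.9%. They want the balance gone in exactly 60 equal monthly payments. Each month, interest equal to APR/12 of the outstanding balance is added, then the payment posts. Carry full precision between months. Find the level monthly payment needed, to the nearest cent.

€45.94

Monthly rate r = 28.9%/12 = 2.40833% = 0.0240833.
Level-payment amortization: P = B₀·r / (1 − (1+r)^(−n)) = 1450.00·0.0240833 / (1 − 1.02408^(−60)).
Denominator 1 − (1+r)^(−60) = 0.760181816.
P = 34.9208 / 0.760181816 ≈ 45.94.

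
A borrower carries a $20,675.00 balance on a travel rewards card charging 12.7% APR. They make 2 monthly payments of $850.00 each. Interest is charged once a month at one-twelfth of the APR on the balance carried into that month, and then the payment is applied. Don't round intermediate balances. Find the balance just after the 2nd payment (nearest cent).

$19,405.94

Monthly rate r = 12.7%/12 = 1.05833% = 0.0105833.
Each month: B ← B·(1+r) − $850.00.
Month 1: interest $218.81; balance after payment $20,043.81.
Month 2: interest $212.13; balance after payment $19,405.94.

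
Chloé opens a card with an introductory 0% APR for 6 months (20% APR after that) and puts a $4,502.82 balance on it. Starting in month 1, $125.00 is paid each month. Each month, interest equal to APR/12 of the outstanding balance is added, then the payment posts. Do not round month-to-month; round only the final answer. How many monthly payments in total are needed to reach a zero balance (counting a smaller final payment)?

Promo months 1–6 at r₀ = 0%/12 = 0; months 7+ at r₁ = 20%/12 = 0.0166667.
After month 6 (no interest yet): B = $4,502.82 − 6·$125.00 = $3,752.82.
Then at r₁ with $125.00/mo: n₂ = −ln(1 − r₁·B/P)/ln(1+r₁) ≈ 41.98 → 42 more payments.

48 months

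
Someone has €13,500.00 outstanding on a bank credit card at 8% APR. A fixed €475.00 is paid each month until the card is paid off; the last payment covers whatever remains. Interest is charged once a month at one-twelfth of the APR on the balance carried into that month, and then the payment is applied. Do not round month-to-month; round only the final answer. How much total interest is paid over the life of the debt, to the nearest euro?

€1,518

Monthly rate r = 8%/12 = 0.666667% = 0.00666667.
Payoff takes n = ⌈−ln(1 − rB₀/P)/ln(1+r)⌉ = ⌈31.616⌉ = 32 payments; the last is €292.80.
Total paid = 31·€475.00 + €292.80 = €15,017.80.
Total interest = total paid − principal = €15,017.80 − €13,500.00 = €1,517.80.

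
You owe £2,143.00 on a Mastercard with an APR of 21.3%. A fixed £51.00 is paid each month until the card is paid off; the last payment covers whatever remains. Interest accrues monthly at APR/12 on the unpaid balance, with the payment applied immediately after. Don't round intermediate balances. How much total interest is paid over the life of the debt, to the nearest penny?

Monthly rate r = 21.3%/12 = 1.775% = 0.01775.
Payoff takes n = ⌈−ln(1 − rB₀/P)/ln(1+r)⌉ = ⌈77.856⌉ = 78 payments; the last is £43.71.
Total paid = 77·£51.00 + £43.71 = £3,970.71.
Total interest = total paid − principal = £3,970.71 − £2,143.00 = £1,827.71.

£1,827.71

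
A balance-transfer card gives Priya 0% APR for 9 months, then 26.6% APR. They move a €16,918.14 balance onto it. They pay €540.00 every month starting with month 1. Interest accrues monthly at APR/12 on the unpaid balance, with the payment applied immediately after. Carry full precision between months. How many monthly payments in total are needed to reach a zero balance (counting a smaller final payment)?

41 months

Promo months 1–9 at r₀ = 0%/12 = 0; months 10+ at r₁ = 26.6%/12 = 0.0221667.
After month 9 (no interest yet): B = €16,918.14 − 9·€540.00 = €12,058.14.
Then at r₁ with €540.00/mo: n₂ = −ln(1 − r₁·B/P)/ln(1+r₁) ≈ 31.16 → 32 more payments.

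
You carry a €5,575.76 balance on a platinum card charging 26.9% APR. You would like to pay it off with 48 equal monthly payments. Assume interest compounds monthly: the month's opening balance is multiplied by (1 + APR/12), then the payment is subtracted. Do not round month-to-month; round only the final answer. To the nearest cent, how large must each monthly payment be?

€190.83

Monthly rate r = 26.9%/12 = 2.24167% = 0.0224167.
Level-payment amortization: P = B₀·r / (1 − (1+r)^(−n)) = 5575.76·0.0224167 / (1 − 1.02242^(−48)).
Denominator 1 − (1+r)^(−48) = 0.654967647.
P = 124.99 / 0.654967647 ≈ 190.83.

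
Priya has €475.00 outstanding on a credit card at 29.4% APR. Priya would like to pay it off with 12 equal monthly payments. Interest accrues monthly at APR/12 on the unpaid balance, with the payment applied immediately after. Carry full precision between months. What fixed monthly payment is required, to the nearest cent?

Monthly rate r = 29.4%/12 = 2.45% = 0.0245.
Level-payment amortization: P = B₀·r / (1 − (1+r)^(−n)) = 475.00·0.0245 / (1 − 1.0245^(−12)).
Denominator 1 − (1+r)^(−12) = 0.252077761.
P = 11.6375 / 0.252077761 ≈ 46.17.

€46.17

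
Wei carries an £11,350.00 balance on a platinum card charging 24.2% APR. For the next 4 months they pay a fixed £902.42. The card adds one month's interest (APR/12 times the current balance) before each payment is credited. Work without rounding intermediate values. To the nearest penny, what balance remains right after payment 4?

£8,573.29

Monthly rate r = 24.2%/12 = 2.01667% = 0.0201667.
Each month: B ← B·(1+r) − £902.42.
Month 1: interest £228.89; balance after payment £10,676.47.
Month 2: interest £215.31; balance after payment £9,989.36.
Month 3: interest £201.45; balance after payment £9,288.39.
Month 4: interest £187.32; balance after payment £8,573.29.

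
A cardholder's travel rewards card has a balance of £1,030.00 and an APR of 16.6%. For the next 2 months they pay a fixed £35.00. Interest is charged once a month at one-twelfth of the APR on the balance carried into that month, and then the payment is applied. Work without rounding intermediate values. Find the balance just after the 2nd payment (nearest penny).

Monthly rate r = 16.6%/12 = 1.38333% = 0.0138333.
Each month: B ← B·(1+r) − £35.00.
Month 1: interest £14.25; balance after payment £1,009.25.
Month 2: interest £13.96; balance after payment £988.21.

£988.21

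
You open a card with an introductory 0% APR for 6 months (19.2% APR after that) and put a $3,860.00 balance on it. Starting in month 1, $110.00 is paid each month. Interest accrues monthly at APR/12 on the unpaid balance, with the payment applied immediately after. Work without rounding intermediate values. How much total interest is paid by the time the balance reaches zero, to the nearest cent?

$1,140.65

Promo months 1–6 at r₀ = 0%/12 = 0; months 7+ at r₁ = 19.2%/12 = 0.016.
After month 6 (no interest yet): B = $3,860.00 − 6·$110.00 = $3,200.00.
Then at r₁ with $110.00/mo: n₂ = −ln(1 − r₁·B/P)/ln(1+r₁) ≈ 39.46 → 40 more payments.
Total paid = 45·$110.00 + $50.65 = $5,000.65; interest = $5,000.65 − $3,860.00 = $1,140.65.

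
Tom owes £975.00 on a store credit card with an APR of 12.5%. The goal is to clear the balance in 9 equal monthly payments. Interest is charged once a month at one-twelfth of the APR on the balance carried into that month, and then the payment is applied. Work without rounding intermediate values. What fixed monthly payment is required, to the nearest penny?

Monthly rate r = 12.5%/12 = 1.04167% = 0.0104167.
Level-payment amortization: P = B₀·r / (1 − (1+r)^(−n)) = 975.00·0.0104167 / (1 − 1.01042^(−9)).
Denominator 1 − (1+r)^(−9) = 0.0890480099.
P = 10.1562 / 0.0890480099 ≈ 114.05.

£114.05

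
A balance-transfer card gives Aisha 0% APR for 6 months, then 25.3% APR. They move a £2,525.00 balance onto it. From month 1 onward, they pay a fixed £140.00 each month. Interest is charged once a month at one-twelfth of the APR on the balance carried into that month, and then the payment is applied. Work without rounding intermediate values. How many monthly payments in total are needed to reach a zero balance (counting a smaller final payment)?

Promo months 1–6 at r₀ = 0%/12 = 0; months 7+ at r₁ = 25.3%/12 = 0.0210833.
After month 6 (no interest yet): B = £2,525.00 − 6·£140.00 = £1,685.00.
Then at r₁ with £140.00/mo: n₂ = −ln(1 − r₁·B/P)/ln(1+r₁) ≈ 14.03 → 15 more payments.

21 payments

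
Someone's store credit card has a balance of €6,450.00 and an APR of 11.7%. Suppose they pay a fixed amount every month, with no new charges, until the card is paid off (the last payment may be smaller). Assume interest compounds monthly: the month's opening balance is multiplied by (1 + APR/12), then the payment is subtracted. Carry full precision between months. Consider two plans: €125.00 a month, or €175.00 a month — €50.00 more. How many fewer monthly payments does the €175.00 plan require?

Monthly rate r = 11.7%/12 = 0.975% = 0.00975.
At €125.00/mo: n = ⌈−ln(1 − rB₀/P)/ln(1+r)⌉ = 73 payments (last €9.92); total interest = total paid − €6,450.00 = €2,559.92.
At €175.00/mo: 46 payments (last €156.24); total interest €1,581.24.
Payments saved = 73 − 46 = 27.

27 fewer payments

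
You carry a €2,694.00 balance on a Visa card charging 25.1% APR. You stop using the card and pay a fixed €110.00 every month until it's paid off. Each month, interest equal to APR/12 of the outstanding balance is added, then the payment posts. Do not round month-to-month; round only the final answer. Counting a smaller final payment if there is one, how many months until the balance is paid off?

Monthly rate r = 25.1%/12 = 2.09167% = 0.0209167.
Recurrence: B ← B·(1+r) − €110.00.
Month 1: interest €56.35; balance after payment €2,640.35.
Month 2: interest €55.23; balance after payment €2,585.58.
Closed form: n = −ln(1 − rB₀/P)/ln(1+r) = −ln(0.48773)/ln(1.02092) ≈ 34.684, so the balance reaches zero during payment 35.

35 payments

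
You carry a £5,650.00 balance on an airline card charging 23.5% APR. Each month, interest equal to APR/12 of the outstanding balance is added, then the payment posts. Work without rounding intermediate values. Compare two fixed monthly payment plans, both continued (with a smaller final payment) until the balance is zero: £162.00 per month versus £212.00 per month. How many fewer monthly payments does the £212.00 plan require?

21 fewer payments

Monthly rate r = 23.5%/12 = 1.95833% = 0.0195833.
At £162.00/mo: n = ⌈−ln(1 − rB₀/P)/ln(1+r)⌉ = 60 payments (last £38.72); total interest = total paid − £5,650.00 = £3,946.72.
At £212.00/mo: 39 payments (last £10.94); total interest £2,416.94.
Payments saved = 60 − 39 = 21.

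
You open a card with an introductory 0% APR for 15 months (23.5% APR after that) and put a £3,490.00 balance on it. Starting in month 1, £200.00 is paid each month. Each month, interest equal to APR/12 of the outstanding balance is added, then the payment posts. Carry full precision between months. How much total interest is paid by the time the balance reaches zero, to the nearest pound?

Promo months 1–15 at r₀ = 0%/12 = 0; months 16+ at r₁ = 23.5%/12 = 0.0195833.
After month 15 (no interest yet): B = £3,490.00 − 15·£200.00 = £490.00.
Then at r₁ with £200.00/mo: n₂ = −ln(1 − r₁·B/P)/ln(1+r₁) ≈ 2.54 → 3 more payments.
Total paid = 17·£200.00 + £107.53 = £3,507.53; interest = £3,507.53 − £3,490.00 = £17.53.

£18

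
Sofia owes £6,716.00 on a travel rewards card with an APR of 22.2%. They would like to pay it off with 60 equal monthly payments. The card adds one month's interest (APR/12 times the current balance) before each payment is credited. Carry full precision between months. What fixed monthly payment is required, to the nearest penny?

£186.25

Monthly rate r = 22.2%/12 = 1.85% = 0.0185.
Level-payment amortization: P = B₀·r / (1 − (1+r)^(−n)) = 6716.00·0.0185 / (1 − 1.0185^(−60)).
Denominator 1 − (1+r)^(−60) = 0.667081446.
P = 124.246 / 0.667081446 ≈ 186.25.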